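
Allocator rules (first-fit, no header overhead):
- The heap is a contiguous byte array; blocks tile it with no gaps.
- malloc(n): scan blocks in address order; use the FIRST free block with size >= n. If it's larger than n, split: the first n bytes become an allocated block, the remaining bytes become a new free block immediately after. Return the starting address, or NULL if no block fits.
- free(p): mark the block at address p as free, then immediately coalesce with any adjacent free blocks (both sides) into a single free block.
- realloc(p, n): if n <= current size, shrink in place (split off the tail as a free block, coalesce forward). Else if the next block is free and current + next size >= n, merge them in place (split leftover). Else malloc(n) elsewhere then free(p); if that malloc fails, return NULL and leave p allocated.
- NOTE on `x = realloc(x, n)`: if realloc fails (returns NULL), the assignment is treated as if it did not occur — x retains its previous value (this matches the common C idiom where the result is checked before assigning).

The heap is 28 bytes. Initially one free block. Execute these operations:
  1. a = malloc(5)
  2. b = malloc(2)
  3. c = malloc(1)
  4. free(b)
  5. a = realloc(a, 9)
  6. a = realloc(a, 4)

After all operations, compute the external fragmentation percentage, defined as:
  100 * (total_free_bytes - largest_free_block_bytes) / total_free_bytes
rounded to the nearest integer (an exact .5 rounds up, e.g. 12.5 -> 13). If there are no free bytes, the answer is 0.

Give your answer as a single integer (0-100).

Op 1: a = malloc(5) -> a = 0; heap: [0-4 ALLOC][5-27 FREE]
Op 2: b = malloc(2) -> b = 5; heap: [0-4 ALLOC][5-6 ALLOC][7-27 FREE]
Op 3: c = malloc(1) -> c = 7; heap: [0-4 ALLOC][5-6 ALLOC][7-7 ALLOC][8-27 FREE]
Op 4: free(b) -> (freed b); heap: [0-4 ALLOC][5-6 FREE][7-7 ALLOC][8-27 FREE]
Op 5: a = realloc(a, 9) -> a = 8; heap: [0-6 FREE][7-7 ALLOC][8-16 ALLOC][17-27 FREE]
Op 6: a = realloc(a, 4) -> a = 8; heap: [0-6 FREE][7-7 ALLOC][8-11 ALLOC][12-27 FREE]
Free blocks: [7 16] total_free=23 largest=16 -> 100*(23-16)/23 = 700/23 ≈ 30.435 -> rounds to 30

Answer: 30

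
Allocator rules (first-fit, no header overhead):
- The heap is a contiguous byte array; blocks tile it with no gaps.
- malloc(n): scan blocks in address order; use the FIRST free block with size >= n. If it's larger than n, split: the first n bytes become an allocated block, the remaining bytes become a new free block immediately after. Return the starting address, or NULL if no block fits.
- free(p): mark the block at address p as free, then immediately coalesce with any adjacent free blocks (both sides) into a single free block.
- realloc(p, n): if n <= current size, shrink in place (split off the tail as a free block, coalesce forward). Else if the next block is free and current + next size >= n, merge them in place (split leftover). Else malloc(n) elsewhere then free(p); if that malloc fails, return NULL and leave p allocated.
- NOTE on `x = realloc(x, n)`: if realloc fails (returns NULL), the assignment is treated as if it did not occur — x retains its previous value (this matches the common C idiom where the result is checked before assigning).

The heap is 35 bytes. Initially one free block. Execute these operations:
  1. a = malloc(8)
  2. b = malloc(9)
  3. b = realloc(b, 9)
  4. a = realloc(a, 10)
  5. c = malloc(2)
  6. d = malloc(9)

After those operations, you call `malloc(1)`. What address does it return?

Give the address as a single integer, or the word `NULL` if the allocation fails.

Op 1: a = malloc(8) -> a = 0; heap: [0-7 ALLOC][8-34 FREE]
Op 2: b = malloc(9) -> b = 8; heap: [0-7 ALLOC][8-16 ALLOC][17-34 FREE]
Op 3: b = realloc(b, 9) -> b = 8; heap: [0-7 ALLOC][8-16 ALLOC][17-34 FREE]
Op 4: a = realloc(a, 10) -> a = 17; heap: [0-7 FREE][8-16 ALLOC][17-26 ALLOC][27-34 FREE]
Op 5: c = malloc(2) -> c = 0; heap: [0-1 ALLOC][2-7 FREE][8-16 ALLOC][17-26 ALLOC][27-34 FREE]
Op 6: d = malloc(9) -> d = NULL; heap: [0-1 ALLOC][2-7 FREE][8-16 ALLOC][17-26 ALLOC][27-34 FREE]
malloc(1): first-fit scan over [0-1 ALLOC][2-7 FREE][8-16 ALLOC][17-26 ALLOC][27-34 FREE] -> 2

Answer: 2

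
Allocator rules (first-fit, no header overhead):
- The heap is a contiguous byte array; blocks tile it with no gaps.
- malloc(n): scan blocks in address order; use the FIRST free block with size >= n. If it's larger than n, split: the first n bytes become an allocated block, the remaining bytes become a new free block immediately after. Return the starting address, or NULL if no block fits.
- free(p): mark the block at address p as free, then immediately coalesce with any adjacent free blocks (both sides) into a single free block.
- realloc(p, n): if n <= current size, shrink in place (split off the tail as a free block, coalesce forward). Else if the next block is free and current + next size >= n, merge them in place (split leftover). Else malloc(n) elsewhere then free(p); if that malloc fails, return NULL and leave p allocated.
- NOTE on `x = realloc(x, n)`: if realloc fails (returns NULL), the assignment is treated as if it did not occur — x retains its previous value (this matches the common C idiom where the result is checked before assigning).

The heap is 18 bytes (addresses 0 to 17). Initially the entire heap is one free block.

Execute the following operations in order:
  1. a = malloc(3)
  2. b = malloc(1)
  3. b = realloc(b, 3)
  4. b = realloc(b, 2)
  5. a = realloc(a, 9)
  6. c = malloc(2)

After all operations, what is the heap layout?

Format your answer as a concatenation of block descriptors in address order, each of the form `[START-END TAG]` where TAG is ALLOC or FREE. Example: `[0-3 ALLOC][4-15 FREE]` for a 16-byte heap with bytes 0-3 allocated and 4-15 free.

Answer: [0-1 ALLOC][2-2 FREE][3-4 ALLOC][5-13 ALLOC][14-17 FREE]

Derivation:
Op 1: a = malloc(3) -> a = 0; heap: [0-2 ALLOC][3-17 FREE]
Op 2: b = malloc(1) -> b = 3; heap: [0-2 ALLOC][3-3 ALLOC][4-17 FREE]
Op 3: b = realloc(b, 3) -> b = 3; heap: [0-2 ALLOC][3-5 ALLOC][6-17 FREE]
Op 4: b = realloc(b, 2) -> b = 3; heap: [0-2 ALLOC][3-4 ALLOC][5-17 FREE]
Op 5: a = realloc(a, 9) -> a = 5; heap: [0-2 FREE][3-4 ALLOC][5-13 ALLOC][14-17 FREE]
Op 6: c = malloc(2) -> c = 0; heap: [0-1 ALLOC][2-2 FREE][3-4 ALLOC][5-13 ALLOC][14-17 FREE]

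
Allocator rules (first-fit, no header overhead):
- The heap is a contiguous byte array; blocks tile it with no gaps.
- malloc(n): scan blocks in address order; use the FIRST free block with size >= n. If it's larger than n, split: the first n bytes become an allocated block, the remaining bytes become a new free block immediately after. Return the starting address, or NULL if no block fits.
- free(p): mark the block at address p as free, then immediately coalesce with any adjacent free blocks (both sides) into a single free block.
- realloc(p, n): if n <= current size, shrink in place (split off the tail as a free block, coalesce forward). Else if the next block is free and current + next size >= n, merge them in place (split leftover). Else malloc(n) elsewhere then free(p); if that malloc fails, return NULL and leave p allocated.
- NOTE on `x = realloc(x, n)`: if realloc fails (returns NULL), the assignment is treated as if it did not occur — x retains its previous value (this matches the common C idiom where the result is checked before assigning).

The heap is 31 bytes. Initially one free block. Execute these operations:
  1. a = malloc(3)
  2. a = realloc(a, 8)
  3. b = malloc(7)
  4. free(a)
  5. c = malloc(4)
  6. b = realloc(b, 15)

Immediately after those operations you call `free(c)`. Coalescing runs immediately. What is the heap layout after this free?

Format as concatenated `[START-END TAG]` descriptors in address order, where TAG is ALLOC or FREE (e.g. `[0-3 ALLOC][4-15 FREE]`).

Answer: [0-7 FREE][8-22 ALLOC][23-30 FREE]

Derivation:
Op 1: a = malloc(3) -> a = 0; heap: [0-2 ALLOC][3-30 FREE]
Op 2: a = realloc(a, 8) -> a = 0; heap: [0-7 ALLOC][8-30 FREE]
Op 3: b = malloc(7) -> b = 8; heap: [0-7 ALLOC][8-14 ALLOC][15-30 FREE]
Op 4: free(a) -> (freed a); heap: [0-7 FREE][8-14 ALLOC][15-30 FREE]
Op 5: c = malloc(4) -> c = 0; heap: [0-3 ALLOC][4-7 FREE][8-14 ALLOC][15-30 FREE]
Op 6: b = realloc(b, 15) -> b = 8; heap: [0-3 ALLOC][4-7 FREE][8-22 ALLOC][23-30 FREE]
free(c): c = 0 -> block [0-3 ALLOC]; mark free, coalesce with adjacent free neighbors -> [0-7 FREE][8-22 ALLOC][23-30 FREE]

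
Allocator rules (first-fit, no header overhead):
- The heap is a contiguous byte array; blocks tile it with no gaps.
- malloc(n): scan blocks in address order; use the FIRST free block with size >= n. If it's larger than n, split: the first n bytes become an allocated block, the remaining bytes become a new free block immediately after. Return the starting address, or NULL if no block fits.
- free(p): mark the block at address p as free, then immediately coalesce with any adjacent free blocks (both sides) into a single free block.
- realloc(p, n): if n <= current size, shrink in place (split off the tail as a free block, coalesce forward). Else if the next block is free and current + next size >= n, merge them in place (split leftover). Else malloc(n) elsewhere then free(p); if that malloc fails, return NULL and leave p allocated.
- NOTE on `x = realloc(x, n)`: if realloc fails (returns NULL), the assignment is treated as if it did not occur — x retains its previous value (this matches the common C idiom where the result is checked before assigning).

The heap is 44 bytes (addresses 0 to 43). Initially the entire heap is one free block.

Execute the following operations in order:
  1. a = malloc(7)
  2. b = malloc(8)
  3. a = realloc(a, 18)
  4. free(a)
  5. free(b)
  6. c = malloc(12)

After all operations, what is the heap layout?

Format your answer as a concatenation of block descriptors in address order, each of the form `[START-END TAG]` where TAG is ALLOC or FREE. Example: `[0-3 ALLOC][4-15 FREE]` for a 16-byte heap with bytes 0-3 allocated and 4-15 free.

Answer: [0-11 ALLOC][12-43 FREE]

Derivation:
Op 1: a = malloc(7) -> a = 0; heap: [0-6 ALLOC][7-43 FREE]
Op 2: b = malloc(8) -> b = 7; heap: [0-6 ALLOC][7-14 ALLOC][15-43 FREE]
Op 3: a = realloc(a, 18) -> a = 15; heap: [0-6 FREE][7-14 ALLOC][15-32 ALLOC][33-43 FREE]
Op 4: free(a) -> (freed a); heap: [0-6 FREE][7-14 ALLOC][15-43 FREE]
Op 5: free(b) -> (freed b); heap: [0-43 FREE]
Op 6: c = malloc(12) -> c = 0; heap: [0-11 ALLOC][12-43 FREE]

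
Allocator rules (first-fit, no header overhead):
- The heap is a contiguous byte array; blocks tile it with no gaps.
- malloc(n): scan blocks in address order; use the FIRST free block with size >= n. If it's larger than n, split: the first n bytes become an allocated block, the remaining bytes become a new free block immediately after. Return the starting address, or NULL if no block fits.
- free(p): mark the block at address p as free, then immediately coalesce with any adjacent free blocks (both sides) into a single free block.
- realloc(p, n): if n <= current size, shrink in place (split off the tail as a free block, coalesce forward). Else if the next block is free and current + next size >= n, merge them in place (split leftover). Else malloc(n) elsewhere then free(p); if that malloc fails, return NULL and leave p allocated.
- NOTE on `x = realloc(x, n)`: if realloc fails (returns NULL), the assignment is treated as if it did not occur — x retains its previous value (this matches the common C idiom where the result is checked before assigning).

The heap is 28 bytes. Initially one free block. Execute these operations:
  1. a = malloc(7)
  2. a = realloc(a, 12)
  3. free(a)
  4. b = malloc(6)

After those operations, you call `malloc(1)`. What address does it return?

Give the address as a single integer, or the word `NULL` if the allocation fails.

Answer: 6

Derivation:
Op 1: a = malloc(7) -> a = 0; heap: [0-6 ALLOC][7-27 FREE]
Op 2: a = realloc(a, 12) -> a = 0; heap: [0-11 ALLOC][12-27 FREE]
Op 3: free(a) -> (freed a); heap: [0-27 FREE]
Op 4: b = malloc(6) -> b = 0; heap: [0-5 ALLOC][6-27 FREE]
malloc(1): first-fit scan over [0-5 ALLOC][6-27 FREE] -> 6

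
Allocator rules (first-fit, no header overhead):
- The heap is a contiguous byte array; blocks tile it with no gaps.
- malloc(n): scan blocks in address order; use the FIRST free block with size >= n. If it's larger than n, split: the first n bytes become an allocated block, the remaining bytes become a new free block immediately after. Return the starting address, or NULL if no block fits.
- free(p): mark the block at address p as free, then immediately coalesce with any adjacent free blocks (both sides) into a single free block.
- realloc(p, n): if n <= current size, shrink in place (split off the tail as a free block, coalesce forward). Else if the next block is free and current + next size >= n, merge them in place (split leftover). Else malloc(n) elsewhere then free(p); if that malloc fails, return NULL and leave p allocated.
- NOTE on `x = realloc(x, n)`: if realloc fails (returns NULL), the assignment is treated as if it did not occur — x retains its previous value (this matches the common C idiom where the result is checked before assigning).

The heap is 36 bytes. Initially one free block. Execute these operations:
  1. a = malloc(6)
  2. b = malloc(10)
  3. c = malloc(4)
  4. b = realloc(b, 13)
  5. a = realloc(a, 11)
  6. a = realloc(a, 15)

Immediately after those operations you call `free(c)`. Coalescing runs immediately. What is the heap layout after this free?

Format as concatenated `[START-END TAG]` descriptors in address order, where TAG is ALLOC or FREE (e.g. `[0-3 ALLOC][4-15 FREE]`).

Op 1: a = malloc(6) -> a = 0; heap: [0-5 ALLOC][6-35 FREE]
Op 2: b = malloc(10) -> b = 6; heap: [0-5 ALLOC][6-15 ALLOC][16-35 FREE]
Op 3: c = malloc(4) -> c = 16; heap: [0-5 ALLOC][6-15 ALLOC][16-19 ALLOC][20-35 FREE]
Op 4: b = realloc(b, 13) -> b = 20; heap: [0-5 ALLOC][6-15 FREE][16-19 ALLOC][20-32 ALLOC][33-35 FREE]
Op 5: a = realloc(a, 11) -> a = 0; heap: [0-10 ALLOC][11-15 FREE][16-19 ALLOC][20-32 ALLOC][33-35 FREE]
Op 6: a = realloc(a, 15) -> a = 0; heap: [0-14 ALLOC][15-15 FREE][16-19 ALLOC][20-32 ALLOC][33-35 FREE]
free(c): c = 16 -> block [16-19 ALLOC]; mark free, coalesce with adjacent free neighbors -> [0-14 ALLOC][15-19 FREE][20-32 ALLOC][33-35 FREE]

Answer: [0-14 ALLOC][15-19 FREE][20-32 ALLOC][33-35 FREE]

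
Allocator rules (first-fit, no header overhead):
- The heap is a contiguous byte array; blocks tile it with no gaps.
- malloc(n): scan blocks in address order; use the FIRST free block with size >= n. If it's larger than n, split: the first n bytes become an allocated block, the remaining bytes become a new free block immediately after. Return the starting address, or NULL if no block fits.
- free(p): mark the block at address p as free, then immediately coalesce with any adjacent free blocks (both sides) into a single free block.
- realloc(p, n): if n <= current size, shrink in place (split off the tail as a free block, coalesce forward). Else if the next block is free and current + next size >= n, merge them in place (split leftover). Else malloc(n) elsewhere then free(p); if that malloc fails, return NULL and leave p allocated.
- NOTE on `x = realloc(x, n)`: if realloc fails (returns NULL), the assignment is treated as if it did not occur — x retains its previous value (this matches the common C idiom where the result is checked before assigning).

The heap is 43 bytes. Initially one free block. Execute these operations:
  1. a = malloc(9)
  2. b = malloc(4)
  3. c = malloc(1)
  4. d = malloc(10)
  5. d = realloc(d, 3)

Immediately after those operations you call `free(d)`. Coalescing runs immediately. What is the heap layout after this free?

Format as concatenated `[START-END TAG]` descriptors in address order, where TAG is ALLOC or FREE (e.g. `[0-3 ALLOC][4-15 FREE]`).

Op 1: a = malloc(9) -> a = 0; heap: [0-8 ALLOC][9-42 FREE]
Op 2: b = malloc(4) -> b = 9; heap: [0-8 ALLOC][9-12 ALLOC][13-42 FREE]
Op 3: c = malloc(1) -> c = 13; heap: [0-8 ALLOC][9-12 ALLOC][13-13 ALLOC][14-42 FREE]
Op 4: d = malloc(10) -> d = 14; heap: [0-8 ALLOC][9-12 ALLOC][13-13 ALLOC][14-23 ALLOC][24-42 FREE]
Op 5: d = realloc(d, 3) -> d = 14; heap: [0-8 ALLOC][9-12 ALLOC][13-13 ALLOC][14-16 ALLOC][17-42 FREE]
free(d): d = 14 -> block [14-16 ALLOC]; mark free, coalesce with adjacent free neighbors -> [0-8 ALLOC][9-12 ALLOC][13-13 ALLOC][14-42 FREE]

Answer: [0-8 ALLOC][9-12 ALLOC][13-13 ALLOC][14-42 FREE]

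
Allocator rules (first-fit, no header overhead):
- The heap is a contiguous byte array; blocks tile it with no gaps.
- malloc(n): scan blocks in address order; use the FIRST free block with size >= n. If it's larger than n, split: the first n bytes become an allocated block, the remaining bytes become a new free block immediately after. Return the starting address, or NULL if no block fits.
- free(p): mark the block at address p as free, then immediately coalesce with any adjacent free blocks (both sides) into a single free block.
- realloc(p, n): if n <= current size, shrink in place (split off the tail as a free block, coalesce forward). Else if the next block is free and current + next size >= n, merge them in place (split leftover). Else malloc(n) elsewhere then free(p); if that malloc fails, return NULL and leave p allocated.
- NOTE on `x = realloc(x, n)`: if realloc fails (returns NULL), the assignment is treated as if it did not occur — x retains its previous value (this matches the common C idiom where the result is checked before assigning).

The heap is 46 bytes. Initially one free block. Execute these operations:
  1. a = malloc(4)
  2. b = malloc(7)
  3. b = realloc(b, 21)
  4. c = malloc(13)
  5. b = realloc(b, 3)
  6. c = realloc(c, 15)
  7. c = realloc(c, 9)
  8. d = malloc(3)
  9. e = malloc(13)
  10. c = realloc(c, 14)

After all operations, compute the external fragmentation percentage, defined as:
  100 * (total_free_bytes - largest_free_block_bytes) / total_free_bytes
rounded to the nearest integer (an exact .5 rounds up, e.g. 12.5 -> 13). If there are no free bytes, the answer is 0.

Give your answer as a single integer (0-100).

Op 1: a = malloc(4) -> a = 0; heap: [0-3 ALLOC][4-45 FREE]
Op 2: b = malloc(7) -> b = 4; heap: [0-3 ALLOC][4-10 ALLOC][11-45 FREE]
Op 3: b = realloc(b, 21) -> b = 4; heap: [0-3 ALLOC][4-24 ALLOC][25-45 FREE]
Op 4: c = malloc(13) -> c = 25; heap: [0-3 ALLOC][4-24 ALLOC][25-37 ALLOC][38-45 FREE]
Op 5: b = realloc(b, 3) -> b = 4; heap: [0-3 ALLOC][4-6 ALLOC][7-24 FREE][25-37 ALLOC][38-45 FREE]
Op 6: c = realloc(c, 15) -> c = 25; heap: [0-3 ALLOC][4-6 ALLOC][7-24 FREE][25-39 ALLOC][40-45 FREE]
Op 7: c = realloc(c, 9) -> c = 25; heap: [0-3 ALLOC][4-6 ALLOC][7-24 FREE][25-33 ALLOC][34-45 FREE]
Op 8: d = malloc(3) -> d = 7; heap: [0-3 ALLOC][4-6 ALLOC][7-9 ALLOC][10-24 FREE][25-33 ALLOC][34-45 FREE]
Op 9: e = malloc(13) -> e = 10; heap: [0-3 ALLOC][4-6 ALLOC][7-9 ALLOC][10-22 ALLOC][23-24 FREE][25-33 ALLOC][34-45 FREE]
Op 10: c = realloc(c, 14) -> c = 25; heap: [0-3 ALLOC][4-6 ALLOC][7-9 ALLOC][10-22 ALLOC][23-24 FREE][25-38 ALLOC][39-45 FREE]
Free blocks: [2 7] total_free=9 largest=7 -> 100*(9-7)/9 = 200/9 ≈ 22.222 -> rounds to 22

Answer: 22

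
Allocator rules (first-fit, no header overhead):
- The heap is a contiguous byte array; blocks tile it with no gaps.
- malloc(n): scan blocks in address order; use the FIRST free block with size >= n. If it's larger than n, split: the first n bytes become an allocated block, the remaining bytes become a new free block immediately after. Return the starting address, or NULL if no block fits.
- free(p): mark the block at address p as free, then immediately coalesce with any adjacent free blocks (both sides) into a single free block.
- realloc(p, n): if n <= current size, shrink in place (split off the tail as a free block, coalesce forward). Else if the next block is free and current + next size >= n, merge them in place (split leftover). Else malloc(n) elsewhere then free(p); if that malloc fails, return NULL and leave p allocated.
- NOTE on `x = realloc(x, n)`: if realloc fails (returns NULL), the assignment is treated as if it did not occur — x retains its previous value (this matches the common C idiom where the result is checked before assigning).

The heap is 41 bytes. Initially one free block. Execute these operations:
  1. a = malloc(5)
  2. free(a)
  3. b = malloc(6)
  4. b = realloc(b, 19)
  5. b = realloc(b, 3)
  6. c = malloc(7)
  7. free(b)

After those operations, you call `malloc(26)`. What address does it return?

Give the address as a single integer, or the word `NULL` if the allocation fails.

Answer: 10

Derivation:
Op 1: a = malloc(5) -> a = 0; heap: [0-4 ALLOC][5-40 FREE]
Op 2: free(a) -> (freed a); heap: [0-40 FREE]
Op 3: b = malloc(6) -> b = 0; heap: [0-5 ALLOC][6-40 FREE]
Op 4: b = realloc(b, 19) -> b = 0; heap: [0-18 ALLOC][19-40 FREE]
Op 5: b = realloc(b, 3) -> b = 0; heap: [0-2 ALLOC][3-40 FREE]
Op 6: c = malloc(7) -> c = 3; heap: [0-2 ALLOC][3-9 ALLOC][10-40 FREE]
Op 7: free(b) -> (freed b); heap: [0-2 FREE][3-9 ALLOC][10-40 FREE]
malloc(26): first-fit scan over [0-2 FREE][3-9 ALLOC][10-40 FREE] -> 10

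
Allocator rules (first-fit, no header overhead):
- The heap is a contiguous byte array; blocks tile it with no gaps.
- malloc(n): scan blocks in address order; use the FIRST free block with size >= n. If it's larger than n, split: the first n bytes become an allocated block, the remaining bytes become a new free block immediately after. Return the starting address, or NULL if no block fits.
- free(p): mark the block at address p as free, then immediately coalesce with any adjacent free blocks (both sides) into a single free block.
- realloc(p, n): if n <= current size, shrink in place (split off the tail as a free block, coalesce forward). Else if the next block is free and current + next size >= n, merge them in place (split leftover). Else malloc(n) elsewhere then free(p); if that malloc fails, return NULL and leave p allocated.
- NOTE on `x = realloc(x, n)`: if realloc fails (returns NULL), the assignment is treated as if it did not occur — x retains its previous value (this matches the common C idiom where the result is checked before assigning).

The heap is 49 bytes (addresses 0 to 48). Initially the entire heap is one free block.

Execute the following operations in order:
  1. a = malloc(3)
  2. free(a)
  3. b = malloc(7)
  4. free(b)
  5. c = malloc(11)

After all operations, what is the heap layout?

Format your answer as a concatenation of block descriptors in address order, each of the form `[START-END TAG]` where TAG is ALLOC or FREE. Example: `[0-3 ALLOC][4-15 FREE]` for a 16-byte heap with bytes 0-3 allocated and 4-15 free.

Op 1: a = malloc(3) -> a = 0; heap: [0-2 ALLOC][3-48 FREE]
Op 2: free(a) -> (freed a); heap: [0-48 FREE]
Op 3: b = malloc(7) -> b = 0; heap: [0-6 ALLOC][7-48 FREE]
Op 4: free(b) -> (freed b); heap: [0-48 FREE]
Op 5: c = malloc(11) -> c = 0; heap: [0-10 ALLOC][11-48 FREE]

Answer: [0-10 ALLOC][11-48 FREE]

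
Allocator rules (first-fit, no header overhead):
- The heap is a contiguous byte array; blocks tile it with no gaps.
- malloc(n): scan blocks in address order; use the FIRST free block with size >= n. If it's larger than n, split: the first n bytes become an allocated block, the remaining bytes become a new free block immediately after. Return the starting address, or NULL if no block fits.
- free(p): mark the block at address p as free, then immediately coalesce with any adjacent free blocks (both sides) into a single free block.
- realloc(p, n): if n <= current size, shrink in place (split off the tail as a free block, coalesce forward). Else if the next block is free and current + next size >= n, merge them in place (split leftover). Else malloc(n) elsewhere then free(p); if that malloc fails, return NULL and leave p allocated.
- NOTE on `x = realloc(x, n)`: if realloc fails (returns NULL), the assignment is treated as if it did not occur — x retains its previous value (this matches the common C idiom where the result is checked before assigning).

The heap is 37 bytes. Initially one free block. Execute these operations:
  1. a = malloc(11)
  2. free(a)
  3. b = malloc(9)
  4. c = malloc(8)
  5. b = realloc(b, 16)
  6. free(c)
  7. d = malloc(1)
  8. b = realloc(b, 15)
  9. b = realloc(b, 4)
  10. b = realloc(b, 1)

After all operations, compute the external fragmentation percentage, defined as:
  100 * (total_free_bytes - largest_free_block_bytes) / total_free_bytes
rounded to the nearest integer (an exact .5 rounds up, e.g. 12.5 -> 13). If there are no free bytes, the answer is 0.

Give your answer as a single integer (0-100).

Answer: 46

Derivation:
Op 1: a = malloc(11) -> a = 0; heap: [0-10 ALLOC][11-36 FREE]
Op 2: free(a) -> (freed a); heap: [0-36 FREE]
Op 3: b = malloc(9) -> b = 0; heap: [0-8 ALLOC][9-36 FREE]
Op 4: c = malloc(8) -> c = 9; heap: [0-8 ALLOC][9-16 ALLOC][17-36 FREE]
Op 5: b = realloc(b, 16) -> b = 17; heap: [0-8 FREE][9-16 ALLOC][17-32 ALLOC][33-36 FREE]
Op 6: free(c) -> (freed c); heap: [0-16 FREE][17-32 ALLOC][33-36 FREE]
Op 7: d = malloc(1) -> d = 0; heap: [0-0 ALLOC][1-16 FREE][17-32 ALLOC][33-36 FREE]
Op 8: b = realloc(b, 15) -> b = 17; heap: [0-0 ALLOC][1-16 FREE][17-31 ALLOC][32-36 FREE]
Op 9: b = realloc(b, 4) -> b = 17; heap: [0-0 ALLOC][1-16 FREE][17-20 ALLOC][21-36 FREE]
Op 10: b = realloc(b, 1) -> b = 17; heap: [0-0 ALLOC][1-16 FREE][17-17 ALLOC][18-36 FREE]
Free blocks: [16 19] total_free=35 largest=19 -> 100*(35-19)/35 = 1600/35 ≈ 45.714 -> rounds to 46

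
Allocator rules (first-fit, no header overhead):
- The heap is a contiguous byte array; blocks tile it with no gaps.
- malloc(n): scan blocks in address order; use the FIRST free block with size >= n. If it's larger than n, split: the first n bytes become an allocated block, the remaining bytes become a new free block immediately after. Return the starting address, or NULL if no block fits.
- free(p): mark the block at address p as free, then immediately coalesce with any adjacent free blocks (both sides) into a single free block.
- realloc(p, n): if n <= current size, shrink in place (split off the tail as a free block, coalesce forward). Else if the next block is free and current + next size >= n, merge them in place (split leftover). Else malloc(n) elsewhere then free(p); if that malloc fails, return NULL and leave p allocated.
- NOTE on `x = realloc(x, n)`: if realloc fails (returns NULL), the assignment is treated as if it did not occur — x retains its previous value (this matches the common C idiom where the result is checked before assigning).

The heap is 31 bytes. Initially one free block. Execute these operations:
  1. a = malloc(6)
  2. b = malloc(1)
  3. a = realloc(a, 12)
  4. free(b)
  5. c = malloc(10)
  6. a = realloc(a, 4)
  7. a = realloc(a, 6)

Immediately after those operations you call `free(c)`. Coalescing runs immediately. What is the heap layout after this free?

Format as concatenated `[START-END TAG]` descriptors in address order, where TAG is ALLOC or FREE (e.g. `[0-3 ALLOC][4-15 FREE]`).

Answer: [0-6 FREE][7-12 ALLOC][13-30 FREE]

Derivation:
Op 1: a = malloc(6) -> a = 0; heap: [0-5 ALLOC][6-30 FREE]
Op 2: b = malloc(1) -> b = 6; heap: [0-5 ALLOC][6-6 ALLOC][7-30 FREE]
Op 3: a = realloc(a, 12) -> a = 7; heap: [0-5 FREE][6-6 ALLOC][7-18 ALLOC][19-30 FREE]
Op 4: free(b) -> (freed b); heap: [0-6 FREE][7-18 ALLOC][19-30 FREE]
Op 5: c = malloc(10) -> c = 19; heap: [0-6 FREE][7-18 ALLOC][19-28 ALLOC][29-30 FREE]
Op 6: a = realloc(a, 4) -> a = 7; heap: [0-6 FREE][7-10 ALLOC][11-18 FREE][19-28 ALLOC][29-30 FREE]
Op 7: a = realloc(a, 6) -> a = 7; heap: [0-6 FREE][7-12 ALLOC][13-18 FREE][19-28 ALLOC][29-30 FREE]
free(c): c = 19 -> block [19-28 ALLOC]; mark free, coalesce with adjacent free neighbors -> [0-6 FREE][7-12 ALLOC][13-30 FREE]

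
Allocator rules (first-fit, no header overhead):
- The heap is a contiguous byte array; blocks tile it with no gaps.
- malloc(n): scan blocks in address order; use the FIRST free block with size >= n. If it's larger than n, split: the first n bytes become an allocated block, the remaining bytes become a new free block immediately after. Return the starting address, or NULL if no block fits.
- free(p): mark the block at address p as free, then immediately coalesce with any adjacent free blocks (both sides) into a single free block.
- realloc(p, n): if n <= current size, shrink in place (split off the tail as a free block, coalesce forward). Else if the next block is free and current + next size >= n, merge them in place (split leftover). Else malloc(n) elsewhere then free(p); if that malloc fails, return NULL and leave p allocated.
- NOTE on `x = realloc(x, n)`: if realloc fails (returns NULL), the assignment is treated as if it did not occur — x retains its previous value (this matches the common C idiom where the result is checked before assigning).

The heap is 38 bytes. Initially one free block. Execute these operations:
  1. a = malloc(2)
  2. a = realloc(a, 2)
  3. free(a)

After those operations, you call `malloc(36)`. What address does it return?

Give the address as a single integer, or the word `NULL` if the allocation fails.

Answer: 0

Derivation:
Op 1: a = malloc(2) -> a = 0; heap: [0-1 ALLOC][2-37 FREE]
Op 2: a = realloc(a, 2) -> a = 0; heap: [0-1 ALLOC][2-37 FREE]
Op 3: free(a) -> (freed a); heap: [0-37 FREE]
malloc(36): first-fit scan over [0-37 FREE] -> 0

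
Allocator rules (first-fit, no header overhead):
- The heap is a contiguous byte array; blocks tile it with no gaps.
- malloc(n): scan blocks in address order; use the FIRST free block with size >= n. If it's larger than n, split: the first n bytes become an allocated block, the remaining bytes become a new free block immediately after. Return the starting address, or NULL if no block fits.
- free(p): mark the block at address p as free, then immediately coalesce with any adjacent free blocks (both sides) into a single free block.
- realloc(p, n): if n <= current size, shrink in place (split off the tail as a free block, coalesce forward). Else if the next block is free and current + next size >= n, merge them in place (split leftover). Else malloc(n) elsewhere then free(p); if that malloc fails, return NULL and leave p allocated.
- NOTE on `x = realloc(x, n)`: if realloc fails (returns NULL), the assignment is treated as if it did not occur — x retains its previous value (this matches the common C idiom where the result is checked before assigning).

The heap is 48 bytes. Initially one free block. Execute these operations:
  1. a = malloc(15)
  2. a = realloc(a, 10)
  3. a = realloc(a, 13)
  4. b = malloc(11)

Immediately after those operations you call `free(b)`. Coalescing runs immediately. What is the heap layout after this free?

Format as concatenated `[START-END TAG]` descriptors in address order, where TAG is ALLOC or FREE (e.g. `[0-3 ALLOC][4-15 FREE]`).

Op 1: a = malloc(15) -> a = 0; heap: [0-14 ALLOC][15-47 FREE]
Op 2: a = realloc(a, 10) -> a = 0; heap: [0-9 ALLOC][10-47 FREE]
Op 3: a = realloc(a, 13) -> a = 0; heap: [0-12 ALLOC][13-47 FREE]
Op 4: b = malloc(11) -> b = 13; heap: [0-12 ALLOC][13-23 ALLOC][24-47 FREE]
free(b): b = 13 -> block [13-23 ALLOC]; mark free, coalesce with adjacent free neighbors -> [0-12 ALLOC][13-47 FREE]

Answer: [0-12 ALLOC][13-47 FREE]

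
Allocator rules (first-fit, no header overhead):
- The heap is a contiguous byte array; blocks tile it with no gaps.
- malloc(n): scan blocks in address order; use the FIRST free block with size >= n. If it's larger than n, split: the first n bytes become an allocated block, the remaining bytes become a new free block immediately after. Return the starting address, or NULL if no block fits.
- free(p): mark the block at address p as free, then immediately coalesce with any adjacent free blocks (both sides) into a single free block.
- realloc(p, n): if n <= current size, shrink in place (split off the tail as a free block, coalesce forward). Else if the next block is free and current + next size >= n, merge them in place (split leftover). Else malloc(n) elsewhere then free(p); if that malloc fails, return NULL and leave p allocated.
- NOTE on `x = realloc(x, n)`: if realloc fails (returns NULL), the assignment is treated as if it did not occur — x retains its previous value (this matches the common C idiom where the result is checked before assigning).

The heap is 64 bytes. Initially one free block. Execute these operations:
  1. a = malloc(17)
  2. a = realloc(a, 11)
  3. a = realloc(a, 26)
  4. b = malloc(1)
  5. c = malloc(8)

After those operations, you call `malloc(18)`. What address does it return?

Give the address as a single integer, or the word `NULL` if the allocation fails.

Op 1: a = malloc(17) -> a = 0; heap: [0-16 ALLOC][17-63 FREE]
Op 2: a = realloc(a, 11) -> a = 0; heap: [0-10 ALLOC][11-63 FREE]
Op 3: a = realloc(a, 26) -> a = 0; heap: [0-25 ALLOC][26-63 FREE]
Op 4: b = malloc(1) -> b = 26; heap: [0-25 ALLOC][26-26 ALLOC][27-63 FREE]
Op 5: c = malloc(8) -> c = 27; heap: [0-25 ALLOC][26-26 ALLOC][27-34 ALLOC][35-63 FREE]
malloc(18): first-fit scan over [0-25 ALLOC][26-26 ALLOC][27-34 ALLOC][35-63 FREE] -> 35

Answer: 35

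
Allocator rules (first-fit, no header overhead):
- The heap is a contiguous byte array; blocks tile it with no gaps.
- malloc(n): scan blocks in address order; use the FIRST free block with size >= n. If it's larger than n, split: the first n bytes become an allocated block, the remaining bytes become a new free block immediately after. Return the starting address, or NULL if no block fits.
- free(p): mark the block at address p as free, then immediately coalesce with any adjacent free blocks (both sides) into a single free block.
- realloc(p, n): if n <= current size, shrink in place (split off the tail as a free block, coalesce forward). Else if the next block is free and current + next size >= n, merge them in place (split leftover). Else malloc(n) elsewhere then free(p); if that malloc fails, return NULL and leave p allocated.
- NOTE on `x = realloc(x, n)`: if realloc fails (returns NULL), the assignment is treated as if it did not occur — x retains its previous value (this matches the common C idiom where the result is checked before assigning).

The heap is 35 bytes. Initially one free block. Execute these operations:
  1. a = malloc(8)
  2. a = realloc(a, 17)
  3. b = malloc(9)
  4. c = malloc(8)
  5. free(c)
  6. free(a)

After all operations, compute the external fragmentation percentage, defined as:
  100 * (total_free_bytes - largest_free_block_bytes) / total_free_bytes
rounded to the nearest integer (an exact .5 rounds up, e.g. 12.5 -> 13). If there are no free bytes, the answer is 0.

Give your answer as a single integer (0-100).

Answer: 35

Derivation:
Op 1: a = malloc(8) -> a = 0; heap: [0-7 ALLOC][8-34 FREE]
Op 2: a = realloc(a, 17) -> a = 0; heap: [0-16 ALLOC][17-34 FREE]
Op 3: b = malloc(9) -> b = 17; heap: [0-16 ALLOC][17-25 ALLOC][26-34 FREE]
Op 4: c = malloc(8) -> c = 26; heap: [0-16 ALLOC][17-25 ALLOC][26-33 ALLOC][34-34 FREE]
Op 5: free(c) -> (freed c); heap: [0-16 ALLOC][17-25 ALLOC][26-34 FREE]
Op 6: free(a) -> (freed a); heap: [0-16 FREE][17-25 ALLOC][26-34 FREE]
Free blocks: [17 9] total_free=26 largest=17 -> 100*(26-17)/26 = 900/26 ≈ 34.615 -> rounds to 35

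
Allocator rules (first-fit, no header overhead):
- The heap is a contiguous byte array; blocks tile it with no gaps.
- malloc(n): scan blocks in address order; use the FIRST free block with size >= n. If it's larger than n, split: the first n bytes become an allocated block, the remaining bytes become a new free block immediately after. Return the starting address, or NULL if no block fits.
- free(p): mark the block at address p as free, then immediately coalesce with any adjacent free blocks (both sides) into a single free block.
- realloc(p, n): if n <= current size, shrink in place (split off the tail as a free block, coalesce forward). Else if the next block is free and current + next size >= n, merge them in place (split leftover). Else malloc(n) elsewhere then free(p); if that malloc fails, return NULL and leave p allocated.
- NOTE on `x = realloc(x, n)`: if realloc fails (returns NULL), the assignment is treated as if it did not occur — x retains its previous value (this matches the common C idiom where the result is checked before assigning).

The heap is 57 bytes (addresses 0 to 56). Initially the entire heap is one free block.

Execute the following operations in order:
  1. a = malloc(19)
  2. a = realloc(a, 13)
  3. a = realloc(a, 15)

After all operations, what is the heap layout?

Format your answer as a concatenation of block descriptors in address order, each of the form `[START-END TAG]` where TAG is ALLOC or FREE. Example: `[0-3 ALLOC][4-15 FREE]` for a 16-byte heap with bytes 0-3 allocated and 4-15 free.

Answer: [0-14 ALLOC][15-56 FREE]

Derivation:
Op 1: a = malloc(19) -> a = 0; heap: [0-18 ALLOC][19-56 FREE]
Op 2: a = realloc(a, 13) -> a = 0; heap: [0-12 ALLOC][13-56 FREE]
Op 3: a = realloc(a, 15) -> a = 0; heap: [0-14 ALLOC][15-56 FREE]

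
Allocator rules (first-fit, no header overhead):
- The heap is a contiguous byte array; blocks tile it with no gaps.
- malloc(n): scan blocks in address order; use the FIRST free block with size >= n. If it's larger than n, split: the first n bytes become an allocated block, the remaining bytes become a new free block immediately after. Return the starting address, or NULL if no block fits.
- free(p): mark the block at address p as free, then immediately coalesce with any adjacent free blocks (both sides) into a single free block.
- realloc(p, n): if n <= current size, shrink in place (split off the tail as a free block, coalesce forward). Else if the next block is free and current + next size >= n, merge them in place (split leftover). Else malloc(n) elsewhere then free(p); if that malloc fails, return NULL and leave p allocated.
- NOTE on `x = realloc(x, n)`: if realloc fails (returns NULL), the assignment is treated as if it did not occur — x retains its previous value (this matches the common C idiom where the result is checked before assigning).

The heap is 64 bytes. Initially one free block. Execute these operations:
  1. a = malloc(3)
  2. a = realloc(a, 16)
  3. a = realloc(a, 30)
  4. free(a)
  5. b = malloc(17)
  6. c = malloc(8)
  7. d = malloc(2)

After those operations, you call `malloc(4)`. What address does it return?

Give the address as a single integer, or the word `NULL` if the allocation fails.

Op 1: a = malloc(3) -> a = 0; heap: [0-2 ALLOC][3-63 FREE]
Op 2: a = realloc(a, 16) -> a = 0; heap: [0-15 ALLOC][16-63 FREE]
Op 3: a = realloc(a, 30) -> a = 0; heap: [0-29 ALLOC][30-63 FREE]
Op 4: free(a) -> (freed a); heap: [0-63 FREE]
Op 5: b = malloc(17) -> b = 0; heap: [0-16 ALLOC][17-63 FREE]
Op 6: c = malloc(8) -> c = 17; heap: [0-16 ALLOC][17-24 ALLOC][25-63 FREE]
Op 7: d = malloc(2) -> d = 25; heap: [0-16 ALLOC][17-24 ALLOC][25-26 ALLOC][27-63 FREE]
malloc(4): first-fit scan over [0-16 ALLOC][17-24 ALLOC][25-26 ALLOC][27-63 FREE] -> 27

Answer: 27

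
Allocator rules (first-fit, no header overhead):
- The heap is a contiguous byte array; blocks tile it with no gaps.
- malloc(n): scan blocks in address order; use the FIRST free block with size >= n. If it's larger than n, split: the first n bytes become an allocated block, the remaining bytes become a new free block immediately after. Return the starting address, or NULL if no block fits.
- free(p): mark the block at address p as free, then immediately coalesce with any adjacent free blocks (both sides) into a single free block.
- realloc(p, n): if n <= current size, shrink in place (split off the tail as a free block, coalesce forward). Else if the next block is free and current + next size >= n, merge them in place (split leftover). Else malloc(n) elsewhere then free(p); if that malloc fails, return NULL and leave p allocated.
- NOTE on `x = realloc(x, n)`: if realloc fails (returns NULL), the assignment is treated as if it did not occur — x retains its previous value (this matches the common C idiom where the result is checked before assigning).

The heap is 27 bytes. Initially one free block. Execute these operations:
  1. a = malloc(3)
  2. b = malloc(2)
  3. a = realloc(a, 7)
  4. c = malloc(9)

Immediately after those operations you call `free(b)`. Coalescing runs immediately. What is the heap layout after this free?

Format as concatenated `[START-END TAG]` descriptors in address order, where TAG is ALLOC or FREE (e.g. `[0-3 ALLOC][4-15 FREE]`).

Answer: [0-4 FREE][5-11 ALLOC][12-20 ALLOC][21-26 FREE]

Derivation:
Op 1: a = malloc(3) -> a = 0; heap: [0-2 ALLOC][3-26 FREE]
Op 2: b = malloc(2) -> b = 3; heap: [0-2 ALLOC][3-4 ALLOC][5-26 FREE]
Op 3: a = realloc(a, 7) -> a = 5; heap: [0-2 FREE][3-4 ALLOC][5-11 ALLOC][12-26 FREE]
Op 4: c = malloc(9) -> c = 12; heap: [0-2 FREE][3-4 ALLOC][5-11 ALLOC][12-20 ALLOC][21-26 FREE]
free(b): b = 3 -> block [3-4 ALLOC]; mark free, coalesce with adjacent free neighbors -> [0-4 FREE][5-11 ALLOC][12-20 ALLOC][21-26 FREE]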